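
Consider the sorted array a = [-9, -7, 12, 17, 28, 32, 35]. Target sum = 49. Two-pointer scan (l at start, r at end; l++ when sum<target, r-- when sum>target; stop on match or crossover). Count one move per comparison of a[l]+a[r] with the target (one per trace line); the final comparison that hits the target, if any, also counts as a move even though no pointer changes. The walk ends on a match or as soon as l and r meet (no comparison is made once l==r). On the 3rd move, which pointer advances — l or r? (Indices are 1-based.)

l

[1,7] -9+35=26 <49 → l++
[2,7] -7+35=28 <49 → l++
[3,7] 12+35=47 <49 → l++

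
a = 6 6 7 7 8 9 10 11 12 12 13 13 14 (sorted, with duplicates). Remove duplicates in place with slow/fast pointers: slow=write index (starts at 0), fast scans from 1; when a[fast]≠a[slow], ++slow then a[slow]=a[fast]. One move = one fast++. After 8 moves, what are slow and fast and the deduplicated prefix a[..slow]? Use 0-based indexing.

(s=0,f=1) a[fast]=6=a[slow] dup → fast++
(s=0,f=2) a[fast]=7≠a[slow]=6 write a[1]=7 → slow++,fast++
(s=1,f=3) a[fast]=7=a[slow] dup → fast++
(s=1,f=4) a[fast]=8≠a[slow]=7 write a[2]=8 → slow++,fast++
(s=2,f=5) a[fast]=9≠a[slow]=8 write a[3]=9 → slow++,fast++
(s=3,f=6) a[fast]=10≠a[slow]=9 write a[4]=10 → slow++,fast++
(s=4,f=7) a[fast]=11≠a[slow]=10 write a[5]=11 → slow++,fast++
(s=5,f=8) a[fast]=12≠a[slow]=11 write a[6]=12 → slow++,fast++

slow=6, fast=9, prefix=[6, 7, 8, 9, 10, 11, 12]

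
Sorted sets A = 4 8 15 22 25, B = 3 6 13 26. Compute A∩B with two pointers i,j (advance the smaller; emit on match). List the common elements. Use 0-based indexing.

intersection = []

[i=0,j=0] 4>3 → j++
[i=0,j=1] 4<6 → i++
[i=1,j=1] 8>6 → j++
[i=1,j=2] 8<13 → i++
[i=2,j=2] 15>13 → j++
[i=2,j=3] 15<26 → i++
[i=3,j=3] 22<26 → i++
[i=4,j=3] 25<26 → i++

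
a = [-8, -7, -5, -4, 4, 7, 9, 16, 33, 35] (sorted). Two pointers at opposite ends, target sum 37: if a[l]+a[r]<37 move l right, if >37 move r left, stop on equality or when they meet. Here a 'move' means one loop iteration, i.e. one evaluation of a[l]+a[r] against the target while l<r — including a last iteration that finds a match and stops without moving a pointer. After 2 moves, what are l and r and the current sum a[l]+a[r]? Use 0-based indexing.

l=2, r=9, sum=30

l=0 r=9: -8+35=27 <37, l++
l=1 r=9: -7+35=28 <37, l++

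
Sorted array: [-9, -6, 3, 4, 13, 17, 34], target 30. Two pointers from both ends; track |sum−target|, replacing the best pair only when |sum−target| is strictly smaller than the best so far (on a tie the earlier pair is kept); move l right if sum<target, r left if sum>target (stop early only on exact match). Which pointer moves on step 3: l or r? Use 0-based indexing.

[0,6] -9+34=25 d=5 * → l++
[1,6] -6+34=28 d=2 * → l++
[2,6] 3+34=37 d=7 → r--

r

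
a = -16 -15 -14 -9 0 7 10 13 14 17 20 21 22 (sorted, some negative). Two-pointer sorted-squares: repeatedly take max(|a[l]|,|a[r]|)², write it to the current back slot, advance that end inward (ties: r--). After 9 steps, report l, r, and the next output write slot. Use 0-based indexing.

l=3, r=6, next write slot=3

l=0 r=12: |-16|<=|22| out[12]=484, r--
l=0 r=11: |-16|<=|21| out[11]=441, r--
l=0 r=10: |-16|<=|20| out[10]=400, r--
l=0 r=9: |-16|<=|17| out[9]=289, r--
l=0 r=8: |-16|>|14| out[8]=256, l++
l=1 r=8: |-15|>|14| out[7]=225, l++
l=2 r=8: |-14|<=|14| out[6]=196, r--
l=2 r=7: |-14|>|13| out[5]=196, l++
l=3 r=7: |-9|<=|13| out[4]=169, r--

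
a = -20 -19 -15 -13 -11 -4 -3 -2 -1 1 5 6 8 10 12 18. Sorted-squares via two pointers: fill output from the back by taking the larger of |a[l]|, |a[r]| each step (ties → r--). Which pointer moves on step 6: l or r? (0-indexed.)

[0,15] |-20|>|18| out[15]=400 → l++
[1,15] |-19|>|18| out[14]=361 → l++
[2,15] |-15|<=|18| out[13]=324 → r--
[2,14] |-15|>|12| out[12]=225 → l++
[3,14] |-13|>|12| out[11]=169 → l++
[4,14] |-11|<=|12| out[10]=144 → r--

r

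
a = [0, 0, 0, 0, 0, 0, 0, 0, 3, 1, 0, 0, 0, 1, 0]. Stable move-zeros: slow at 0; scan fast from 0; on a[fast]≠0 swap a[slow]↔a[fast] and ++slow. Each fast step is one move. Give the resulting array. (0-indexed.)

[3, 1, 1, 0, 0, 0, 0, 0, 0, 0, 0, 0, 0, 0, 0]

(s=0,f=0) a[fast]=0 → fast++
(s=0,f=1) a[fast]=0 → fast++
(s=0,f=2) a[fast]=0 → fast++
(s=0,f=3) a[fast]=0 → fast++
(s=0,f=4) a[fast]=0 → fast++
(s=0,f=5) a[fast]=0 → fast++
(s=0,f=6) a[fast]=0 → fast++
(s=0,f=7) a[fast]=0 → fast++
(s=0,f=8) a[fast]=3≠0 swap→a[0]=3 → slow++,fast++
(s=1,f=9) a[fast]=1≠0 swap→a[1]=1 → slow++,fast++
(s=2,f=10) a[fast]=0 → fast++
(s=2,f=11) a[fast]=0 → fast++
(s=2,f=12) a[fast]=0 → fast++
(s=2,f=13) a[fast]=1≠0 swap→a[2]=1 → slow++,fast++
(s=3,f=14) a[fast]=0 → fast++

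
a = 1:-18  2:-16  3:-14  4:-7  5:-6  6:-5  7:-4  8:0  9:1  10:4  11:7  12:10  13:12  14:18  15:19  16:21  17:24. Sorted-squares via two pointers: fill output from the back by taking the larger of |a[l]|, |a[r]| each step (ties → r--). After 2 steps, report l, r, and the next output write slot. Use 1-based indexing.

l=1 r=17: |-18|<=|24| out[17]=576, r--
l=1 r=16: |-18|<=|21| out[16]=441, r--

l=1, r=15, next write slot=15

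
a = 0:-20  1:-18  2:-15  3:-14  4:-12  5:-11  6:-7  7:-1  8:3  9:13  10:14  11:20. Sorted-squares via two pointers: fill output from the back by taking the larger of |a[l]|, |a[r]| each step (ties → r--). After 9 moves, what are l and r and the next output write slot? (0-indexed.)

l=0 r=11: |-20|<=|20| out[11]=400, r--
l=0 r=10: |-20|>|14| out[10]=400, l++
l=1 r=10: |-18|>|14| out[9]=324, l++
l=2 r=10: |-15|>|14| out[8]=225, l++
l=3 r=10: |-14|<=|14| out[7]=196, r--
l=3 r=9: |-14|>|13| out[6]=196, l++
l=4 r=9: |-12|<=|13| out[5]=169, r--
l=4 r=8: |-12|>|3| out[4]=144, l++
l=5 r=8: |-11|>|3| out[3]=121, l++

l=6, r=8, next write slot=2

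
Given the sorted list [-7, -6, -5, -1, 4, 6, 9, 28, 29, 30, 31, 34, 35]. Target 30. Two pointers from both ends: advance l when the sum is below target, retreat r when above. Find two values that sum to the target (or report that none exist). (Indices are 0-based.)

(-5, 35)

[0,12] -7+35=28 <30 → l++
[1,12] -6+35=29 <30 → l++
[2,12] -5+35=30 → found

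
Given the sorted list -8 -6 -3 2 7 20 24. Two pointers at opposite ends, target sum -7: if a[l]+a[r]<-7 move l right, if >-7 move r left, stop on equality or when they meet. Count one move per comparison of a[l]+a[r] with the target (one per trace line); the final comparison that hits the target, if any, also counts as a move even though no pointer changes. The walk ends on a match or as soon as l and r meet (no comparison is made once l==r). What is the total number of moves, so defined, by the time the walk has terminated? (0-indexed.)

l=0 r=6: -8+24=16 >-7, r--
l=0 r=5: -8+20=12 >-7, r--
l=0 r=4: -8+7=-1 >-7, r--
l=0 r=3: -8+2=-6 >-7, r--
l=0 r=2: -8+-3=-11 <-7, l++
l=1 r=2: -6+-3=-9 <-7, l++

6 moves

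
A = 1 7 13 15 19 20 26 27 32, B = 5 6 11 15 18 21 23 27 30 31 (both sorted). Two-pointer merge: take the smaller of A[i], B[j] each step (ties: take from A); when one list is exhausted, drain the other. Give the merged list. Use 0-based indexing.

[1, 5, 6, 7, 11, 13, 15, 15, 18, 19, 20, 21, 23, 26, 27, 27, 30, 31, 32]

i=0 j=0: A[i]=1<=B[j]=5 take 1, i++
i=1 j=0: A[i]=7>B[j]=5 take 5, j++
i=1 j=1: A[i]=7>B[j]=6 take 6, j++
i=1 j=2: A[i]=7<=B[j]=11 take 7, i++
i=2 j=2: A[i]=13>B[j]=11 take 11, j++
i=2 j=3: A[i]=13<=B[j]=15 take 13, i++
i=3 j=3: A[i]=15<=B[j]=15 take 15, i++
i=4 j=3: A[i]=19>B[j]=15 take 15, j++
i=4 j=4: A[i]=19>B[j]=18 take 18, j++
i=4 j=5: A[i]=19<=B[j]=21 take 19, i++
i=5 j=5: A[i]=20<=B[j]=21 take 20, i++
i=6 j=5: A[i]=26>B[j]=21 take 21, j++
i=6 j=6: A[i]=26>B[j]=23 take 23, j++
i=6 j=7: A[i]=26<=B[j]=27 take 26, i++
i=7 j=7: A[i]=27<=B[j]=27 take 27, i++
i=8 j=7: A[i]=32>B[j]=27 take 27, j++
i=8 j=8: A[i]=32>B[j]=30 take 30, j++
i=8 j=9: A[i]=32>B[j]=31 take 31, j++
i=8 j=10: B done, take A[i]=32, i++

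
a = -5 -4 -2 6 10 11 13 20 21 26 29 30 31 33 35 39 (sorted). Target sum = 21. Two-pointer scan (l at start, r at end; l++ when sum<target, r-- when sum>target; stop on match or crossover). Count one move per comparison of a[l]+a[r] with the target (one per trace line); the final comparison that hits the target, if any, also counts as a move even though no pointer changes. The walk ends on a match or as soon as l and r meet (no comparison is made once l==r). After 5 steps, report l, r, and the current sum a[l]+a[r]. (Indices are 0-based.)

l=0, r=10, sum=24

[0,15] -5+39=34 >21 → r--
[0,14] -5+35=30 >21 → r--
[0,13] -5+33=28 >21 → r--
[0,12] -5+31=26 >21 → r--
[0,11] -5+30=25 >21 → r--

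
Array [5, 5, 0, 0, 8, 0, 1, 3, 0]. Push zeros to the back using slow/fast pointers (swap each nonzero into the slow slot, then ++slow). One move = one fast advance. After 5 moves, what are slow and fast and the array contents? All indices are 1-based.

(s=1,f=1) a[fast]=5≠0 swap→a[1]=5 → slow++,fast++
(s=2,f=2) a[fast]=5≠0 swap→a[2]=5 → slow++,fast++
(s=3,f=3) a[fast]=0 → fast++
(s=3,f=4) a[fast]=0 → fast++
(s=3,f=5) a[fast]=8≠0 swap→a[3]=8 → slow++,fast++

slow=4, fast=6, a=[5, 5, 8, 0, 0, 0, 1, 3, 0]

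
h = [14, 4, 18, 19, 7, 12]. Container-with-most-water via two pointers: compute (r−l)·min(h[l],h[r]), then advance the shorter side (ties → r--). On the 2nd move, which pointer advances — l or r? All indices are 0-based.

r

[0,5] min(14,12)*5=60 best=60 * → r--
[0,4] min(14,7)*4=28 best=60 → r--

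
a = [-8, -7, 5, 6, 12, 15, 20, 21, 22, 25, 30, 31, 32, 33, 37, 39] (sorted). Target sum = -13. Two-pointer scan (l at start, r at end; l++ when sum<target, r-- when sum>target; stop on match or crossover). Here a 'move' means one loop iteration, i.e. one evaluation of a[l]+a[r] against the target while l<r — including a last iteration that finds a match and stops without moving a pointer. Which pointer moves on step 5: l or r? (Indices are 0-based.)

r

[0,15] -8+39=31 >-13 → r--
[0,14] -8+37=29 >-13 → r--
[0,13] -8+33=25 >-13 → r--
[0,12] -8+32=24 >-13 → r--
[0,11] -8+31=23 >-13 → r--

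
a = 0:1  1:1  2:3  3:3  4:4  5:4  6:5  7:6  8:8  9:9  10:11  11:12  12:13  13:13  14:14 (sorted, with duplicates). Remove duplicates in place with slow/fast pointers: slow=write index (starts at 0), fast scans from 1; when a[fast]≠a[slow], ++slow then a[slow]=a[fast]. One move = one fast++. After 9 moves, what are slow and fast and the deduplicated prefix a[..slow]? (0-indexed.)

slow=6, fast=10, prefix=[1, 3, 4, 5, 6, 8, 9]

(s=0,f=1) a[fast]=1=a[slow] dup → fast++
(s=0,f=2) a[fast]=3≠a[slow]=1 write a[1]=3 → slow++,fast++
(s=1,f=3) a[fast]=3=a[slow] dup → fast++
(s=1,f=4) a[fast]=4≠a[slow]=3 write a[2]=4 → slow++,fast++
(s=2,f=5) a[fast]=4=a[slow] dup → fast++
(s=2,f=6) a[fast]=5≠a[slow]=4 write a[3]=5 → slow++,fast++
(s=3,f=7) a[fast]=6≠a[slow]=5 write a[4]=6 → slow++,fast++
(s=4,f=8) a[fast]=8≠a[slow]=6 write a[5]=8 → slow++,fast++
(s=5,f=9) a[fast]=9≠a[slow]=8 write a[6]=9 → slow++,fast++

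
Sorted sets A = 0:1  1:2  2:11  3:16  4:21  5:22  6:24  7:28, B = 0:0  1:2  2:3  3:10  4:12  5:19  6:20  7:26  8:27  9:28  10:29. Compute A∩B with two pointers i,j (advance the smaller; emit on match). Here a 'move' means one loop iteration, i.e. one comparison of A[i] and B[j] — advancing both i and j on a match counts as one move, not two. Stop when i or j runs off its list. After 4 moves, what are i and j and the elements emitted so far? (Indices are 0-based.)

[i=0,j=0] 1>0 → j++
[i=0,j=1] 1<2 → i++
[i=1,j=1] 2==2 emit → i++,j++
[i=2,j=2] 11>3 → j++

i=2, j=3, emitted=[2]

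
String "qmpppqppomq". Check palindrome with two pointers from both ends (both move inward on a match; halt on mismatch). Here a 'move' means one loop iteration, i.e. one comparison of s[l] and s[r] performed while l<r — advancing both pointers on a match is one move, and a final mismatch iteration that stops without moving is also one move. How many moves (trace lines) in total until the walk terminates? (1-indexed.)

3 moves

[1,11] 'q'=='q' → l++,r--
[2,10] 'm'=='m' → l++,r--
[3,9] 'p'!='o' → stop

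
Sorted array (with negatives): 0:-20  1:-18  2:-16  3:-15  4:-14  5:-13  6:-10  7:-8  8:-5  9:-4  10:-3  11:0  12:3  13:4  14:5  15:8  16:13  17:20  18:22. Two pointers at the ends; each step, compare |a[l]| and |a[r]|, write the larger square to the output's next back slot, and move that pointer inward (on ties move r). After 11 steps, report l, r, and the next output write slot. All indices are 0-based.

l=0 r=18: |-20|<=|22| out[18]=484, r--
l=0 r=17: |-20|<=|20| out[17]=400, r--
l=0 r=16: |-20|>|13| out[16]=400, l++
l=1 r=16: |-18|>|13| out[15]=324, l++
l=2 r=16: |-16|>|13| out[14]=256, l++
l=3 r=16: |-15|>|13| out[13]=225, l++
l=4 r=16: |-14|>|13| out[12]=196, l++
l=5 r=16: |-13|<=|13| out[11]=169, r--
l=5 r=15: |-13|>|8| out[10]=169, l++
l=6 r=15: |-10|>|8| out[9]=100, l++
l=7 r=15: |-8|<=|8| out[8]=64, r--

l=7, r=14, next write slot=7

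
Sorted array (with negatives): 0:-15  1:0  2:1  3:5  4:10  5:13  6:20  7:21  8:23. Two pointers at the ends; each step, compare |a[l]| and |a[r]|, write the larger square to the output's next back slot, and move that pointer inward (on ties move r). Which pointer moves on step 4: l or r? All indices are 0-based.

l

[0,8] |-15|<=|23| out[8]=529 → r--
[0,7] |-15|<=|21| out[7]=441 → r--
[0,6] |-15|<=|20| out[6]=400 → r--
[0,5] |-15|>|13| out[5]=225 → l++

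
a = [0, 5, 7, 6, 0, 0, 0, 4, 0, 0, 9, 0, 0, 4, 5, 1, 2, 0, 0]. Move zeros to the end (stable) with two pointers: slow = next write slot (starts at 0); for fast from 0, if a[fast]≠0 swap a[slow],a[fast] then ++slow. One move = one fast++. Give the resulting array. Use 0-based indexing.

[5, 7, 6, 4, 9, 4, 5, 1, 2, 0, 0, 0, 0, 0, 0, 0, 0, 0, 0]

slow=0 fast=0: a[fast]=0, fast++
slow=0 fast=1: a[fast]=5≠0 swap→a[0]=5, slow++,fast++
slow=1 fast=2: a[fast]=7≠0 swap→a[1]=7, slow++,fast++
slow=2 fast=3: a[fast]=6≠0 swap→a[2]=6, slow++,fast++
slow=3 fast=4: a[fast]=0, fast++
slow=3 fast=5: a[fast]=0, fast++
slow=3 fast=6: a[fast]=0, fast++
slow=3 fast=7: a[fast]=4≠0 swap→a[3]=4, slow++,fast++
slow=4 fast=8: a[fast]=0, fast++
slow=4 fast=9: a[fast]=0, fast++
slow=4 fast=10: a[fast]=9≠0 swap→a[4]=9, slow++,fast++
slow=5 fast=11: a[fast]=0, fast++
slow=5 fast=12: a[fast]=0, fast++
slow=5 fast=13: a[fast]=4≠0 swap→a[5]=4, slow++,fast++
slow=6 fast=14: a[fast]=5≠0 swap→a[6]=5, slow++,fast++
slow=7 fast=15: a[fast]=1≠0 swap→a[7]=1, slow++,fast++
slow=8 fast=16: a[fast]=2≠0 swap→a[8]=2, slow++,fast++
slow=9 fast=17: a[fast]=0, fast++
slow=9 fast=18: a[fast]=0, fast++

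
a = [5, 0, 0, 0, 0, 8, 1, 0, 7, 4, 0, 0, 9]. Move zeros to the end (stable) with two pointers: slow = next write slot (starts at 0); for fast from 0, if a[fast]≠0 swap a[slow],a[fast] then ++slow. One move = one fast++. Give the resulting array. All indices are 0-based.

[5, 8, 1, 7, 4, 9, 0, 0, 0, 0, 0, 0, 0]

(s=0,f=0) a[fast]=5≠0 swap→a[0]=5 → slow++,fast++
(s=1,f=1) a[fast]=0 → fast++
(s=1,f=2) a[fast]=0 → fast++
(s=1,f=3) a[fast]=0 → fast++
(s=1,f=4) a[fast]=0 → fast++
(s=1,f=5) a[fast]=8≠0 swap→a[1]=8 → slow++,fast++
(s=2,f=6) a[fast]=1≠0 swap→a[2]=1 → slow++,fast++
(s=3,f=7) a[fast]=0 → fast++
(s=3,f=8) a[fast]=7≠0 swap→a[3]=7 → slow++,fast++
(s=4,f=9) a[fast]=4≠0 swap→a[4]=4 → slow++,fast++
(s=5,f=10) a[fast]=0 → fast++
(s=5,f=11) a[fast]=0 → fast++
(s=5,f=12) a[fast]=9≠0 swap→a[5]=9 → slow++,fast++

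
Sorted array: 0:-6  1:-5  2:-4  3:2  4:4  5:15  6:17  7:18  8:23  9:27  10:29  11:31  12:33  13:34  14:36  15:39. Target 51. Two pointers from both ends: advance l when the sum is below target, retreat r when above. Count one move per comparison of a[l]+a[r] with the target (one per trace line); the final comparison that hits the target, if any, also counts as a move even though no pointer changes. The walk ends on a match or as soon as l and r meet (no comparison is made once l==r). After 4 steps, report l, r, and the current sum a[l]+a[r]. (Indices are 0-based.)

l=4, r=15, sum=43

[0,15] -6+39=33 <51 → l++
[1,15] -5+39=34 <51 → l++
[2,15] -4+39=35 <51 → l++
[3,15] 2+39=41 <51 → l++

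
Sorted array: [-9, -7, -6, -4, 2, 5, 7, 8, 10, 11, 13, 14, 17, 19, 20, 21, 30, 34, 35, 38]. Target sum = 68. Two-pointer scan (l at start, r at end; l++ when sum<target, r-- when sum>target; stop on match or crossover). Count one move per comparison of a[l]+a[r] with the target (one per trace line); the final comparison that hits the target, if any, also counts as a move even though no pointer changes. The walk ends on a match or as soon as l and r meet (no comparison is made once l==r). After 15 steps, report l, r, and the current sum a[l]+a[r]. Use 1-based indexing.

l=1 r=20: -9+38=29 <68, l++
l=2 r=20: -7+38=31 <68, l++
l=3 r=20: -6+38=32 <68, l++
l=4 r=20: -4+38=34 <68, l++
l=5 r=20: 2+38=40 <68, l++
l=6 r=20: 5+38=43 <68, l++
l=7 r=20: 7+38=45 <68, l++
l=8 r=20: 8+38=46 <68, l++
l=9 r=20: 10+38=48 <68, l++
l=10 r=20: 11+38=49 <68, l++
l=11 r=20: 13+38=51 <68, l++
l=12 r=20: 14+38=52 <68, l++
l=13 r=20: 17+38=55 <68, l++
l=14 r=20: 19+38=57 <68, l++
l=15 r=20: 20+38=58 <68, l++

l=16, r=20, sum=59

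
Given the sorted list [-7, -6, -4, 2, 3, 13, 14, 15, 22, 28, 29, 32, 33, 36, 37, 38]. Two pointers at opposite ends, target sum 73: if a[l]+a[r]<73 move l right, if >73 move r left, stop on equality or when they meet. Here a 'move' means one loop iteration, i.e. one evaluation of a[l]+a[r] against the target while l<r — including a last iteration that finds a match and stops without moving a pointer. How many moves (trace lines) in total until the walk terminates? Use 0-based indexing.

l=0 r=15: -7+38=31 <73, l++
l=1 r=15: -6+38=32 <73, l++
l=2 r=15: -4+38=34 <73, l++
l=3 r=15: 2+38=40 <73, l++
l=4 r=15: 3+38=41 <73, l++
l=5 r=15: 13+38=51 <73, l++
l=6 r=15: 14+38=52 <73, l++
l=7 r=15: 15+38=53 <73, l++
l=8 r=15: 22+38=60 <73, l++
l=9 r=15: 28+38=66 <73, l++
l=10 r=15: 29+38=67 <73, l++
l=11 r=15: 32+38=70 <73, l++
l=12 r=15: 33+38=71 <73, l++
l=13 r=15: 36+38=74 >73, r--
l=13 r=14: 36+37=73, found

15 moves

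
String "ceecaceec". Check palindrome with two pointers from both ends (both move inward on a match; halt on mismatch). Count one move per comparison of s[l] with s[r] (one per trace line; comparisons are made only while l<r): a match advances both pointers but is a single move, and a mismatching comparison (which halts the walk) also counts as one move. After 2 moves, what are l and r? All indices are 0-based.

l=2, r=6

[0,8] 'c'=='c' → l++,r--
[1,7] 'e'=='e' → l++,r--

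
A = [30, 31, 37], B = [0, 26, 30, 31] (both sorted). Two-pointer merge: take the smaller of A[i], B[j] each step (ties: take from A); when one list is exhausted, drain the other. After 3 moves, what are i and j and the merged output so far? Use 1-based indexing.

i=2, j=3, merged so far=[0, 26, 30]

i=1 j=1: A[i]=30>B[j]=0 take 0, j++
i=1 j=2: A[i]=30>B[j]=26 take 26, j++
i=1 j=3: A[i]=30<=B[j]=30 take 30, i++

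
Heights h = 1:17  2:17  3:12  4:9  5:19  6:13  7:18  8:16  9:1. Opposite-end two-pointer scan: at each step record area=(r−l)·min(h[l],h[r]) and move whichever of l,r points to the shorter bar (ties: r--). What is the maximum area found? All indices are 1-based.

max area = 112

[1,9] min(17,1)*8=8 best=8 * → r--
[1,8] min(17,16)*7=112 best=112 * → r--
[1,7] min(17,18)*6=102 best=112 → l++
[2,7] min(17,18)*5=85 best=112 → l++
[3,7] min(12,18)*4=48 best=112 → l++
[4,7] min(9,18)*3=27 best=112 → l++
[5,7] min(19,18)*2=36 best=112 → r--
[5,6] min(19,13)*1=13 best=112 → r--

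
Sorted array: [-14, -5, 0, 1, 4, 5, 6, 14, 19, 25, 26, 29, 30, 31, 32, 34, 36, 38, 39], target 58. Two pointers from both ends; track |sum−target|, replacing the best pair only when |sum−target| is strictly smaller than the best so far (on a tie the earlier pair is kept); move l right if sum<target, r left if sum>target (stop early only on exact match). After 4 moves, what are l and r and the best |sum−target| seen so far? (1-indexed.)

[1,19] -14+39=25 d=33 * → l++
[2,19] -5+39=34 d=24 * → l++
[3,19] 0+39=39 d=19 * → l++
[4,19] 1+39=40 d=18 * → l++

l=5, r=19, best |Δ|=18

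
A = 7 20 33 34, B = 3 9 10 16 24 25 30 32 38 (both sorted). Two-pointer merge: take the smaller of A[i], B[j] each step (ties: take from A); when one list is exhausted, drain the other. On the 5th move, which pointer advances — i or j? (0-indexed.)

j

i=0 j=0: A[i]=7>B[j]=3 take 3, j++
i=0 j=1: A[i]=7<=B[j]=9 take 7, i++
i=1 j=1: A[i]=20>B[j]=9 take 9, j++
i=1 j=2: A[i]=20>B[j]=10 take 10, j++
i=1 j=3: A[i]=20>B[j]=16 take 16, j++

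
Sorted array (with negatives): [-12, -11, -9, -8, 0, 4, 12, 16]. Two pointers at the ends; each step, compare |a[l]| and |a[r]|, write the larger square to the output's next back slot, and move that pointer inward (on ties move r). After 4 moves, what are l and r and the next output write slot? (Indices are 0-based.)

[0,7] |-12|<=|16| out[7]=256 → r--
[0,6] |-12|<=|12| out[6]=144 → r--
[0,5] |-12|>|4| out[5]=144 → l++
[1,5] |-11|>|4| out[4]=121 → l++

l=2, r=5, next write slot=3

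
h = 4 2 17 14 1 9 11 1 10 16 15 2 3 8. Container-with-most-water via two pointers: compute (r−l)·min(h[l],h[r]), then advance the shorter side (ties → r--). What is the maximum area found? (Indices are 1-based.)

l=1 r=14: min(4,8)*13=52 best=52 *, l++
l=2 r=14: min(2,8)*12=24 best=52, l++
l=3 r=14: min(17,8)*11=88 best=88 *, r--
l=3 r=13: min(17,3)*10=30 best=88, r--
l=3 r=12: min(17,2)*9=18 best=88, r--
l=3 r=11: min(17,15)*8=120 best=120 *, r--
l=3 r=10: min(17,16)*7=112 best=120, r--
l=3 r=9: min(17,10)*6=60 best=120, r--
l=3 r=8: min(17,1)*5=5 best=120, r--
l=3 r=7: min(17,11)*4=44 best=120, r--
l=3 r=6: min(17,9)*3=27 best=120, r--
l=3 r=5: min(17,1)*2=2 best=120, r--
l=3 r=4: min(17,14)*1=14 best=120, r--

max area = 120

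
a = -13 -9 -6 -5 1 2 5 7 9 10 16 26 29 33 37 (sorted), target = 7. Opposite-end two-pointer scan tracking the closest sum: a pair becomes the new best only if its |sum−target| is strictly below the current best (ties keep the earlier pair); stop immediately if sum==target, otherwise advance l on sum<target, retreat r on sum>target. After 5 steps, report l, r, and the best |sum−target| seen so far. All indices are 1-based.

l=2, r=11, best |Δ|=4

[1,15] -13+37=24 d=17 * → r--
[1,14] -13+33=20 d=13 * → r--
[1,13] -13+29=16 d=9 * → r--
[1,12] -13+26=13 d=6 * → r--
[1,11] -13+16=3 d=4 * → l++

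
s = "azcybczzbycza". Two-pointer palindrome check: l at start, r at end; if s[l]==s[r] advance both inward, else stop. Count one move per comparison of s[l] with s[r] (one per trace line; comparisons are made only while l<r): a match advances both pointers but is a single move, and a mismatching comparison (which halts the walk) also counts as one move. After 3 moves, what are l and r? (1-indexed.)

l=1 r=13: 'a'=='a', l++,r--
l=2 r=12: 'z'=='z', l++,r--
l=3 r=11: 'c'=='c', l++,r--

l=4, r=10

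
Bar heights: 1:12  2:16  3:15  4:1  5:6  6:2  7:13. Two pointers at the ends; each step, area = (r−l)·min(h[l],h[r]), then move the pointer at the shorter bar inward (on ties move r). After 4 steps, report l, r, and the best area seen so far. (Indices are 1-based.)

[1,7] min(12,13)*6=72 best=72 * → l++
[2,7] min(16,13)*5=65 best=72 → r--
[2,6] min(16,2)*4=8 best=72 → r--
[2,5] min(16,6)*3=18 best=72 → r--

l=2, r=4, best area=72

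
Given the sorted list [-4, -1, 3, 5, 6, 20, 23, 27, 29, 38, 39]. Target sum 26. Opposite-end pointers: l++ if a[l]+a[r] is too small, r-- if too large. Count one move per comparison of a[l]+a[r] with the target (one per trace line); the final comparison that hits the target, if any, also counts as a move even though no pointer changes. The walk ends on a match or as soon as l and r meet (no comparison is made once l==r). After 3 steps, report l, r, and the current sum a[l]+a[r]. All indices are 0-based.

l=1, r=8, sum=28

l=0 r=10: -4+39=35 >26, r--
l=0 r=9: -4+38=34 >26, r--
l=0 r=8: -4+29=25 <26, l++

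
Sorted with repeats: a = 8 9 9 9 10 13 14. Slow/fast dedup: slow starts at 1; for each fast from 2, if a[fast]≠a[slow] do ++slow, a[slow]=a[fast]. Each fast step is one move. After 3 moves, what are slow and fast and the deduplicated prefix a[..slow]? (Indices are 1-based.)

(s=1,f=2) a[fast]=9≠a[slow]=8 write a[2]=9 → slow++,fast++
(s=2,f=3) a[fast]=9=a[slow] dup → fast++
(s=2,f=4) a[fast]=9=a[slow] dup → fast++

slow=2, fast=5, prefix=[8, 9]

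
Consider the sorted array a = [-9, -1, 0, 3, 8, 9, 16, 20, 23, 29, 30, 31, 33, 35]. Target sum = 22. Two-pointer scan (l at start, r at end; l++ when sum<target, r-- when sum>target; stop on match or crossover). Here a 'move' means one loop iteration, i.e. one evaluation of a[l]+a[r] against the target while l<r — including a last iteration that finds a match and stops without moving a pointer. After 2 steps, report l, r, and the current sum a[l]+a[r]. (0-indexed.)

[0,13] -9+35=26 >22 → r--
[0,12] -9+33=24 >22 → r--

l=0, r=11, sum=22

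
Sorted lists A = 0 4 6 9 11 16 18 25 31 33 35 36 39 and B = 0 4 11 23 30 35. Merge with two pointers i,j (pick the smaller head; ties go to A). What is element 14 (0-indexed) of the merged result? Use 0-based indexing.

merged[14] = 33

[i=0,j=0] A[i]=0<=B[j]=0 take 0 → i++
[i=1,j=0] A[i]=4>B[j]=0 take 0 → j++
[i=1,j=1] A[i]=4<=B[j]=4 take 4 → i++
[i=2,j=1] A[i]=6>B[j]=4 take 4 → j++
[i=2,j=2] A[i]=6<=B[j]=11 take 6 → i++
[i=3,j=2] A[i]=9<=B[j]=11 take 9 → i++
[i=4,j=2] A[i]=11<=B[j]=11 take 11 → i++
[i=5,j=2] A[i]=16>B[j]=11 take 11 → j++
[i=5,j=3] A[i]=16<=B[j]=23 take 16 → i++
[i=6,j=3] A[i]=18<=B[j]=23 take 18 → i++
[i=7,j=3] A[i]=25>B[j]=23 take 23 → j++
[i=7,j=4] A[i]=25<=B[j]=30 take 25 → i++
[i=8,j=4] A[i]=31>B[j]=30 take 30 → j++
[i=8,j=5] A[i]=31<=B[j]=35 take 31 → i++
[i=9,j=5] A[i]=33<=B[j]=35 take 33 → i++
[i=10,j=5] A[i]=35<=B[j]=35 take 35 → i++
[i=11,j=5] A[i]=36>B[j]=35 take 35 → j++
[i=11,j=6] B done, take A[i]=36 → i++
[i=12,j=6] B done, take A[i]=39 → i++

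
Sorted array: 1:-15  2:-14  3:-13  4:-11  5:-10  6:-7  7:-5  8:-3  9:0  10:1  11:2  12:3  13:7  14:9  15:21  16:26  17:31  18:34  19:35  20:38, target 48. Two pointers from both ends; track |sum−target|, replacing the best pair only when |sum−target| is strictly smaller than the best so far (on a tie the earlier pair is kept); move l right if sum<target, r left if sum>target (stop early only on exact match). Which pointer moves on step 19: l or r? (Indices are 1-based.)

l=1 r=20: -15+38=23 d=25 *, l++
l=2 r=20: -14+38=24 d=24 *, l++
l=3 r=20: -13+38=25 d=23 *, l++
l=4 r=20: -11+38=27 d=21 *, l++
l=5 r=20: -10+38=28 d=20 *, l++
l=6 r=20: -7+38=31 d=17 *, l++
l=7 r=20: -5+38=33 d=15 *, l++
l=8 r=20: -3+38=35 d=13 *, l++
l=9 r=20: 0+38=38 d=10 *, l++
l=10 r=20: 1+38=39 d=9 *, l++
l=11 r=20: 2+38=40 d=8 *, l++
l=12 r=20: 3+38=41 d=7 *, l++
l=13 r=20: 7+38=45 d=3 *, l++
l=14 r=20: 9+38=47 d=1 *, l++
l=15 r=20: 21+38=59 d=11, r--
l=15 r=19: 21+35=56 d=8, r--
l=15 r=18: 21+34=55 d=7, r--
l=15 r=17: 21+31=52 d=4, r--
l=15 r=16: 21+26=47 d=1, l++

l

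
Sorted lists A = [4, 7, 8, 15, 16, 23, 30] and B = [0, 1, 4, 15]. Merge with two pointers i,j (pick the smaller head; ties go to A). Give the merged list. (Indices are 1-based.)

[0, 1, 4, 4, 7, 8, 15, 15, 16, 23, 30]

i=1 j=1: A[i]=4>B[j]=0 take 0, j++
i=1 j=2: A[i]=4>B[j]=1 take 1, j++
i=1 j=3: A[i]=4<=B[j]=4 take 4, i++
i=2 j=3: A[i]=7>B[j]=4 take 4, j++
i=2 j=4: A[i]=7<=B[j]=15 take 7, i++
i=3 j=4: A[i]=8<=B[j]=15 take 8, i++
i=4 j=4: A[i]=15<=B[j]=15 take 15, i++
i=5 j=4: A[i]=16>B[j]=15 take 15, j++
i=5 j=5: B done, take A[i]=16, i++
i=6 j=5: B done, take A[i]=23, i++
i=7 j=5: B done, take A[i]=30, i++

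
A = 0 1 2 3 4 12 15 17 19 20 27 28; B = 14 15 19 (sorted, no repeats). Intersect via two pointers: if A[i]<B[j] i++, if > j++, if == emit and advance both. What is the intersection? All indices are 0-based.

i=0 j=0: 0<14, i++
i=1 j=0: 1<14, i++
i=2 j=0: 2<14, i++
i=3 j=0: 3<14, i++
i=4 j=0: 4<14, i++
i=5 j=0: 12<14, i++
i=6 j=0: 15>14, j++
i=6 j=1: 15==15 emit, i++,j++
i=7 j=2: 17<19, i++
i=8 j=2: 19==19 emit, i++,j++

intersection = [15, 19]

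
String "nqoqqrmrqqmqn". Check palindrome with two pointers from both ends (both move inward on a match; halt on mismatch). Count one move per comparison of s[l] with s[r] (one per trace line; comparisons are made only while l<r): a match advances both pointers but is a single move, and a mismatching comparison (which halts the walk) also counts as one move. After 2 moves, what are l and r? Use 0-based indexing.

l=2, r=10

l=0 r=12: 'n'=='n', l++,r--
l=1 r=11: 'q'=='q', l++,r--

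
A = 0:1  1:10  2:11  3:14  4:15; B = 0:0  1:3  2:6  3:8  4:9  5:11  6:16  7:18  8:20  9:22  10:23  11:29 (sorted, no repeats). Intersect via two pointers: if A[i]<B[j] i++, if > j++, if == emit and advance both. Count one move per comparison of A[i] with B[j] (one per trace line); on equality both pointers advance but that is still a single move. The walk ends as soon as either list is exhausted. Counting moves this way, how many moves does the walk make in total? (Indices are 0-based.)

[i=0,j=0] 1>0 → j++
[i=0,j=1] 1<3 → i++
[i=1,j=1] 10>3 → j++
[i=1,j=2] 10>6 → j++
[i=1,j=3] 10>8 → j++
[i=1,j=4] 10>9 → j++
[i=1,j=5] 10<11 → i++
[i=2,j=5] 11==11 emit → i++,j++
[i=3,j=6] 14<16 → i++
[i=4,j=6] 15<16 → i++

10 moves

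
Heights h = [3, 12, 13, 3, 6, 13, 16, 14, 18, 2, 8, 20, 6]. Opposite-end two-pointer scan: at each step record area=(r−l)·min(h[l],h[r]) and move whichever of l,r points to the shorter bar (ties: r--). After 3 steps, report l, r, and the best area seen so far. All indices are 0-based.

l=0 r=12: min(3,6)*12=36 best=36 *, l++
l=1 r=12: min(12,6)*11=66 best=66 *, r--
l=1 r=11: min(12,20)*10=120 best=120 *, l++

l=2, r=11, best area=120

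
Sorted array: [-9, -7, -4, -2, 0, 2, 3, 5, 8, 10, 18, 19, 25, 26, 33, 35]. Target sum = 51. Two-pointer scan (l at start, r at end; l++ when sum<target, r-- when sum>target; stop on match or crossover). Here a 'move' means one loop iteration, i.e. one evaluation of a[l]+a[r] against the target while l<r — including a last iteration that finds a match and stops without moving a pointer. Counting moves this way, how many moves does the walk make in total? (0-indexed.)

12 moves

l=0 r=15: -9+35=26 <51, l++
l=1 r=15: -7+35=28 <51, l++
l=2 r=15: -4+35=31 <51, l++
l=3 r=15: -2+35=33 <51, l++
l=4 r=15: 0+35=35 <51, l++
l=5 r=15: 2+35=37 <51, l++
l=6 r=15: 3+35=38 <51, l++
l=7 r=15: 5+35=40 <51, l++
l=8 r=15: 8+35=43 <51, l++
l=9 r=15: 10+35=45 <51, l++
l=10 r=15: 18+35=53 >51, r--
l=10 r=14: 18+33=51, found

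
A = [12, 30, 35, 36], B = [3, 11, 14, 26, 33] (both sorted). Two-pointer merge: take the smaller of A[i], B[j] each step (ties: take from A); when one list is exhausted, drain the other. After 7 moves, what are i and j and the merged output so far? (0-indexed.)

[i=0,j=0] A[i]=12>B[j]=3 take 3 → j++
[i=0,j=1] A[i]=12>B[j]=11 take 11 → j++
[i=0,j=2] A[i]=12<=B[j]=14 take 12 → i++
[i=1,j=2] A[i]=30>B[j]=14 take 14 → j++
[i=1,j=3] A[i]=30>B[j]=26 take 26 → j++
[i=1,j=4] A[i]=30<=B[j]=33 take 30 → i++
[i=2,j=4] A[i]=35>B[j]=33 take 33 → j++

i=2, j=5, merged so far=[3, 11, 12, 14, 26, 30, 33]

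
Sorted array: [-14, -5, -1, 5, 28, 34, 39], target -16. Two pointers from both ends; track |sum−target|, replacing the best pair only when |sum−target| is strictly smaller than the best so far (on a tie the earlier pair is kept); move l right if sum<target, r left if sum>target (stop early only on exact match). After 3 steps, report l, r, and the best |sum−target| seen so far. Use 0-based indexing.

l=0, r=3, best |Δ|=30

[0,6] -14+39=25 d=41 * → r--
[0,5] -14+34=20 d=36 * → r--
[0,4] -14+28=14 d=30 * → r--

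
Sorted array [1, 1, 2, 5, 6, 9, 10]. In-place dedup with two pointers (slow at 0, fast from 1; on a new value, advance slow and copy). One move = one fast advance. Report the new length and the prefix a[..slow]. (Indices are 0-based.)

length 6; prefix = [1, 2, 5, 6, 9, 10]

slow=0 fast=1: a[fast]=1=a[slow] dup, fast++
slow=0 fast=2: a[fast]=2≠a[slow]=1 write a[1]=2, slow++,fast++
slow=1 fast=3: a[fast]=5≠a[slow]=2 write a[2]=5, slow++,fast++
slow=2 fast=4: a[fast]=6≠a[slow]=5 write a[3]=6, slow++,fast++
slow=3 fast=5: a[fast]=9≠a[slow]=6 write a[4]=9, slow++,fast++
slow=4 fast=6: a[fast]=10≠a[slow]=9 write a[5]=10, slow++,fast++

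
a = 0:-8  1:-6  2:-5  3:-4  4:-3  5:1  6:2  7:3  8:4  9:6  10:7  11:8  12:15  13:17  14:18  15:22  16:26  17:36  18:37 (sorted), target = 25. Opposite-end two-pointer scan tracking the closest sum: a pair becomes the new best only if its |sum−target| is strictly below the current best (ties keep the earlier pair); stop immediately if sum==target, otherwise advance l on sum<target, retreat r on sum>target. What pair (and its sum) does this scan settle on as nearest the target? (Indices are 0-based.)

pair (3, 22) with sum 25 (|Δ|=0)

[0,18] -8+37=29 d=4 * → r--
[0,17] -8+36=28 d=3 * → r--
[0,16] -8+26=18 d=7 → l++
[1,16] -6+26=20 d=5 → l++
[2,16] -5+26=21 d=4 → l++
[3,16] -4+26=22 d=3 → l++
[4,16] -3+26=23 d=2 * → l++
[5,16] 1+26=27 d=2 → r--
[5,15] 1+22=23 d=2 → l++
[6,15] 2+22=24 d=1 * → l++
[7,15] 3+22=25 d=0 * → stop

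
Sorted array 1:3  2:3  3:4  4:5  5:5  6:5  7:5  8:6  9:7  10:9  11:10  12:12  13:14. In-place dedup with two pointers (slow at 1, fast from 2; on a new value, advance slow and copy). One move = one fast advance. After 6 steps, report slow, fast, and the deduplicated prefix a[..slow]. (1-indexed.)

slow=3, fast=8, prefix=[3, 4, 5]

(s=1,f=2) a[fast]=3=a[slow] dup → fast++
(s=1,f=3) a[fast]=4≠a[slow]=3 write a[2]=4 → slow++,fast++
(s=2,f=4) a[fast]=5≠a[slow]=4 write a[3]=5 → slow++,fast++
(s=3,f=5) a[fast]=5=a[slow] dup → fast++
(s=3,f=6) a[fast]=5=a[slow] dup → fast++
(s=3,f=7) a[fast]=5=a[slow] dup → fast++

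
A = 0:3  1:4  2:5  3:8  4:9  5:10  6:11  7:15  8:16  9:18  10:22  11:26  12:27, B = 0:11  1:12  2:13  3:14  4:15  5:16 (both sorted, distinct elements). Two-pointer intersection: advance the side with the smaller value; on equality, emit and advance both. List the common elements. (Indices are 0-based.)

[i=0,j=0] 3<11 → i++
[i=1,j=0] 4<11 → i++
[i=2,j=0] 5<11 → i++
[i=3,j=0] 8<11 → i++
[i=4,j=0] 9<11 → i++
[i=5,j=0] 10<11 → i++
[i=6,j=0] 11==11 emit → i++,j++
[i=7,j=1] 15>12 → j++
[i=7,j=2] 15>13 → j++
[i=7,j=3] 15>14 → j++
[i=7,j=4] 15==15 emit → i++,j++
[i=8,j=5] 16==16 emit → i++,j++

intersection = [11, 15, 16]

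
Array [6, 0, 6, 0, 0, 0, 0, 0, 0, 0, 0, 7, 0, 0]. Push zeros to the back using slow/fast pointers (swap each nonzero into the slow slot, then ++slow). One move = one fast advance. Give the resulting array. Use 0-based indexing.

[6, 6, 7, 0, 0, 0, 0, 0, 0, 0, 0, 0, 0, 0]

(s=0,f=0) a[fast]=6≠0 swap→a[0]=6 → slow++,fast++
(s=1,f=1) a[fast]=0 → fast++
(s=1,f=2) a[fast]=6≠0 swap→a[1]=6 → slow++,fast++
(s=2,f=3) a[fast]=0 → fast++
(s=2,f=4) a[fast]=0 → fast++
(s=2,f=5) a[fast]=0 → fast++
(s=2,f=6) a[fast]=0 → fast++
(s=2,f=7) a[fast]=0 → fast++
(s=2,f=8) a[fast]=0 → fast++
(s=2,f=9) a[fast]=0 → fast++
(s=2,f=10) a[fast]=0 → fast++
(s=2,f=11) a[fast]=7≠0 swap→a[2]=7 → slow++,fast++
(s=3,f=12) a[fast]=0 → fast++
(s=3,f=13) a[fast]=0 → fast++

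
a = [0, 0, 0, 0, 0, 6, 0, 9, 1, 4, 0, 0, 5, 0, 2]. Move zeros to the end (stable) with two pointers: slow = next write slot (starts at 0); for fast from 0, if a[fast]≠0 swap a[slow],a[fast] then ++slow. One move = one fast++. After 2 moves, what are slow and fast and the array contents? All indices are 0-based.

slow=0, fast=2, a=[0, 0, 0, 0, 0, 6, 0, 9, 1, 4, 0, 0, 5, 0, 2]

slow=0 fast=0: a[fast]=0, fast++
slow=0 fast=1: a[fast]=0, fast++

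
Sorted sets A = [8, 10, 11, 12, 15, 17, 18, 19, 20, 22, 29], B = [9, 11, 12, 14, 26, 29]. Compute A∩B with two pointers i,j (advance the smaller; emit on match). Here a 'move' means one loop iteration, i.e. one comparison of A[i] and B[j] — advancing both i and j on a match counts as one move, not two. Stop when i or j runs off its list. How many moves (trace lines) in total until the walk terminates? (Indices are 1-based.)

[i=1,j=1] 8<9 → i++
[i=2,j=1] 10>9 → j++
[i=2,j=2] 10<11 → i++
[i=3,j=2] 11==11 emit → i++,j++
[i=4,j=3] 12==12 emit → i++,j++
[i=5,j=4] 15>14 → j++
[i=5,j=5] 15<26 → i++
[i=6,j=5] 17<26 → i++
[i=7,j=5] 18<26 → i++
[i=8,j=5] 19<26 → i++
[i=9,j=5] 20<26 → i++
[i=10,j=5] 22<26 → i++
[i=11,j=5] 29>26 → j++
[i=11,j=6] 29==29 emit → i++,j++

14 moves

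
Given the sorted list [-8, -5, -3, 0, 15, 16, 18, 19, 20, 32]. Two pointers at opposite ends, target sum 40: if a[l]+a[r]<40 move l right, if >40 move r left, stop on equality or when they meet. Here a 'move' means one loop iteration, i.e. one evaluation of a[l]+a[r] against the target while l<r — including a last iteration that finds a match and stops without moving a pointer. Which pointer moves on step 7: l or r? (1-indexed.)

l

l=1 r=10: -8+32=24 <40, l++
l=2 r=10: -5+32=27 <40, l++
l=3 r=10: -3+32=29 <40, l++
l=4 r=10: 0+32=32 <40, l++
l=5 r=10: 15+32=47 >40, r--
l=5 r=9: 15+20=35 <40, l++
l=6 r=9: 16+20=36 <40, l++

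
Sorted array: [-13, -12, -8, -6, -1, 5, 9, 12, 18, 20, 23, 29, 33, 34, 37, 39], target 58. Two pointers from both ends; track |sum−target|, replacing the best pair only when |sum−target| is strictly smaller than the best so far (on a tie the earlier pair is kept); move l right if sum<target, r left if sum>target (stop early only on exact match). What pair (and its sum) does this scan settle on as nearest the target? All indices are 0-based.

[0,15] -13+39=26 d=32 * → l++
[1,15] -12+39=27 d=31 * → l++
[2,15] -8+39=31 d=27 * → l++
[3,15] -6+39=33 d=25 * → l++
[4,15] -1+39=38 d=20 * → l++
[5,15] 5+39=44 d=14 * → l++
[6,15] 9+39=48 d=10 * → l++
[7,15] 12+39=51 d=7 * → l++
[8,15] 18+39=57 d=1 * → l++
[9,15] 20+39=59 d=1 → r--
[9,14] 20+37=57 d=1 → l++
[10,14] 23+37=60 d=2 → r--
[10,13] 23+34=57 d=1 → l++
[11,13] 29+34=63 d=5 → r--
[11,12] 29+33=62 d=4 → r--

pair (18, 39) with sum 57 (|Δ|=1)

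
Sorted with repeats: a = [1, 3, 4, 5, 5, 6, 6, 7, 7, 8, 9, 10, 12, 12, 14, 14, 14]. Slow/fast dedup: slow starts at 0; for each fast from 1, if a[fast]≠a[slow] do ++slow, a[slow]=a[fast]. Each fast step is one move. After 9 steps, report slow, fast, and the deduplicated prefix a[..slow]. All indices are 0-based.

(s=0,f=1) a[fast]=3≠a[slow]=1 write a[1]=3 → slow++,fast++
(s=1,f=2) a[fast]=4≠a[slow]=3 write a[2]=4 → slow++,fast++
(s=2,f=3) a[fast]=5≠a[slow]=4 write a[3]=5 → slow++,fast++
(s=3,f=4) a[fast]=5=a[slow] dup → fast++
(s=3,f=5) a[fast]=6≠a[slow]=5 write a[4]=6 → slow++,fast++
(s=4,f=6) a[fast]=6=a[slow] dup → fast++
(s=4,f=7) a[fast]=7≠a[slow]=6 write a[5]=7 → slow++,fast++
(s=5,f=8) a[fast]=7=a[slow] dup → fast++
(s=5,f=9) a[fast]=8≠a[slow]=7 write a[6]=8 → slow++,fast++

slow=6, fast=10, prefix=[1, 3, 4, 5, 6, 7, 8]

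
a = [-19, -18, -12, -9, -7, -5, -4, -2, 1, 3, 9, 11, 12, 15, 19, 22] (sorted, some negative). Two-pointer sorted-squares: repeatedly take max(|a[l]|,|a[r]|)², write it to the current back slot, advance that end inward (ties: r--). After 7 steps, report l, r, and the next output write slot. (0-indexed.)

l=3, r=11, next write slot=8

l=0 r=15: |-19|<=|22| out[15]=484, r--
l=0 r=14: |-19|<=|19| out[14]=361, r--
l=0 r=13: |-19|>|15| out[13]=361, l++
l=1 r=13: |-18|>|15| out[12]=324, l++
l=2 r=13: |-12|<=|15| out[11]=225, r--
l=2 r=12: |-12|<=|12| out[10]=144, r--
l=2 r=11: |-12|>|11| out[9]=144, l++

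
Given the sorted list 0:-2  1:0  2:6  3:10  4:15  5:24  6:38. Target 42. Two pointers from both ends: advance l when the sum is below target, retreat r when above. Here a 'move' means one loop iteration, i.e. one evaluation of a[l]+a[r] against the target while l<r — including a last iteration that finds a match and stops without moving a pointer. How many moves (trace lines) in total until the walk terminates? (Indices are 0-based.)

[0,6] -2+38=36 <42 → l++
[1,6] 0+38=38 <42 → l++
[2,6] 6+38=44 >42 → r--
[2,5] 6+24=30 <42 → l++
[3,5] 10+24=34 <42 → l++
[4,5] 15+24=39 <42 → l++

6 moves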